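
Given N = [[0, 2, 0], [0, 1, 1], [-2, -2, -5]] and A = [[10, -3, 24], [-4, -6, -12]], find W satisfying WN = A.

Since N sits to the right of W, W = AN⁻¹.
N has determinant -4; N⁻¹ = [[3/4, -5/2, -1/2], [1/2, 0, 0], [-1/2, 1, 0]].
W = AN⁻¹ = [[10, -3, 24], [-4, -6, -12]] · [[3/4, -5/2, -1/2], [1/2, 0, 0], [-1/2, 1, 0]] = [[-6, -1, -5], [0, -2, 2]].

W = [[-6, -1, -5], [0, -2, 2]]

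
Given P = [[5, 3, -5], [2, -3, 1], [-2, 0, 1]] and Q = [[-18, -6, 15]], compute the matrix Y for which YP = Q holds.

Y = [[-4, -2, -3]]

Right-multiplying both sides by P⁻¹ gives Y = QP⁻¹.
P has determinant 3; P⁻¹ = [[-1, -1, -4], [-4/3, -5/3, -5], [-2, -2, -7]].
Y = QP⁻¹ = [[-18, -6, 15]] · [[-1, -1, -4], [-4/3, -5/3, -5], [-2, -2, -7]] = [[-4, -2, -3]].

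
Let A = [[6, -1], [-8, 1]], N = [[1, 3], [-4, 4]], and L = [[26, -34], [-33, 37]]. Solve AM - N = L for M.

AM = L + N = [[27, -31], [-37, 41]].
A is on the left of M, so left-multiply by A⁻¹: M = A⁻¹(L + N).
A has determinant -2; A⁻¹ = [[-1/2, -1/2], [-4, -3]].
M = A⁻¹(L + N) = [[5, -5], [3, 1]].

M = [[5, -5], [3, 1]]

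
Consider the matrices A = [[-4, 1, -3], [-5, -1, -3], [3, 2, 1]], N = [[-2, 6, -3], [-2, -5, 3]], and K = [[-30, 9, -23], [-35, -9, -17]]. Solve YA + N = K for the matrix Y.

Y = [[4, 3, 1], [3, 3, -2]]

YA = K − N = [[-28, 3, -20], [-33, -4, -20]].
A is on the right of Y, so right-multiply by A⁻¹: Y = (K − N)A⁻¹.
det A = -3; the adjugate gives A⁻¹ = [[-5/3, 7/3, 2], [4/3, -5/3, -1], [7/3, -11/3, -3]].
Y = (K − N)A⁻¹ = [[4, 3, 1], [3, 3, -2]].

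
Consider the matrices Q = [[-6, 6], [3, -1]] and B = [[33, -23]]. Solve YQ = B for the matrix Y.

Y = [[-3, 5]]

Q is on the right of Y, so right-multiply by Q⁻¹: Y = BQ⁻¹.
det Q = -12, so Q⁻¹ = [[1/12, 1/2], [1/4, 1/2]].
Y = BQ⁻¹ = [[33, -23]] · [[1/12, 1/2], [1/4, 1/2]] = [[-3, 5]].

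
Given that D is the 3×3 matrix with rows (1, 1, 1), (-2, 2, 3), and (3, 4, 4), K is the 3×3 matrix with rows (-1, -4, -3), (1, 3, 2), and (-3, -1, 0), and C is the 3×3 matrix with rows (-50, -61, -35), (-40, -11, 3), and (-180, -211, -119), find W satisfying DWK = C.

W = [[5, -3, 4], [1, 0, 3], [1, -4, 5]]

Isolating W: multiply by D⁻¹ from the left and K⁻¹ from the right, so W = D⁻¹CK⁻¹.
det D = -1, so D⁻¹ = [[4, 0, -1], [-17, -1, 5], [14, 1, -4]].
K has determinant -2; K⁻¹ = [[-1, -3/2, -1/2], [3, 9/2, 1/2], [-4, -11/2, -1/2]].
D⁻¹C = [[-20, -33, -21], [-10, -7, -3], [-20, -21, -11]].
W = (D⁻¹C)K⁻¹ = [[5, -3, 4], [1, 0, 3], [1, -4, 5]].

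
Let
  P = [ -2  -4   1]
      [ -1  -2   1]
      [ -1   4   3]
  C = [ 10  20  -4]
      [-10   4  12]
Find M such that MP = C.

M = [[-6, 2, 0], [6, -6, 4]]

Since P sits to the right of M, M = CP⁻¹.
P has determinant 6; P⁻¹ = [[-5/3, 8/3, -1/3], [1/3, -5/6, 1/6], [-1, 2, 0]].
M = CP⁻¹ = [[10, 20, -4], [-10, 4, 12]] · [[-5/3, 8/3, -1/3], [1/3, -5/6, 1/6], [-1, 2, 0]] = [[-6, 2, 0], [6, -6, 4]].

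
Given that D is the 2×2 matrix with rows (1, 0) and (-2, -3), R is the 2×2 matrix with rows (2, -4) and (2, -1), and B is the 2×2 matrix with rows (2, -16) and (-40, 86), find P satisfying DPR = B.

P = [[5, -4], [4, 2]]

P = D⁻¹BR⁻¹ (apply D⁻¹ on the left and R⁻¹ on the right).
det D = -3; the adjugate gives D⁻¹ = [[1, 0], [-2/3, -1/3]].
R has determinant 6; R⁻¹ = [[-1/6, 2/3], [-1/3, 1/3]].
D⁻¹B = [[2, -16], [12, -18]].
P = (D⁻¹B)R⁻¹ = [[5, -4], [4, 2]].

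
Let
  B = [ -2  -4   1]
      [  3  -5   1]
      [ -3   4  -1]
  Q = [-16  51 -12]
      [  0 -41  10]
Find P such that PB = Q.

P = [[-4, -3, 5], [6, 1, -3]]

Since B sits to the right of P, P = QB⁻¹.
B has determinant -5; B⁻¹ = [[-1/5, 0, -1/5], [0, -1, -1], [3/5, -4, -22/5]].
P = QB⁻¹ = [[-16, 51, -12], [0, -41, 10]] · [[-1/5, 0, -1/5], [0, -1, -1], [3/5, -4, -22/5]] = [[-4, -3, 5], [6, 1, -3]].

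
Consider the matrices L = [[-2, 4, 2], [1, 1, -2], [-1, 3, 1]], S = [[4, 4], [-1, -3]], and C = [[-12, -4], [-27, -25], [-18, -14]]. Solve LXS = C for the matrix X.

X = L⁻¹CS⁻¹ (apply L⁻¹ on the left and S⁻¹ on the right).
det L = -2, so L⁻¹ = [[-7/2, -1, 5], [-1/2, 0, 1], [-2, -1, 3]].
S has determinant -8; S⁻¹ = [[3/8, 1/2], [-1/8, -1/2]].
L⁻¹C = [[-21, -31], [-12, -12], [-3, -9]].
X = (L⁻¹C)S⁻¹ = [[-4, 5], [-3, 0], [0, 3]].

X = [[-4, 5], [-3, 0], [0, 3]]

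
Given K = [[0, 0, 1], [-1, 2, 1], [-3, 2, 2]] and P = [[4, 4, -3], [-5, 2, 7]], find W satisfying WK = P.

W = [[-2, 5, -3], [4, -1, 2]]

Right-multiplying both sides by K⁻¹ gives W = PK⁻¹.
det K = 4; the adjugate gives K⁻¹ = [[1/2, 1/2, -1/2], [-1/4, 3/4, -1/4], [1, 0, 0]].
W = PK⁻¹ = [[4, 4, -3], [-5, 2, 7]] · [[1/2, 1/2, -1/2], [-1/4, 3/4, -1/4], [1, 0, 0]] = [[-2, 5, -3], [4, -1, 2]].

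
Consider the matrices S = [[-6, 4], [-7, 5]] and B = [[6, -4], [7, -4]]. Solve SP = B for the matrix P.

Since S multiplies P on the left, P = S⁻¹B.
S has determinant -2; S⁻¹ = [[-5/2, 2], [-7/2, 3]].
P = S⁻¹B = [[-5/2, 2], [-7/2, 3]] · [[6, -4], [7, -4]] = [[-1, 2], [0, 2]].

P = [[-1, 2], [0, 2]]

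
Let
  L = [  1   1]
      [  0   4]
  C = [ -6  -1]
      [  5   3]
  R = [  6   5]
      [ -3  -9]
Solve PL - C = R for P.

P = [[0, 1], [2, -2]]

PL = R + C = [[0, 4], [2, -6]].
Right-multiplying both sides by L⁻¹ gives P = (R + C)L⁻¹.
det L = 4; the adjugate gives L⁻¹ = [[1, -1/4], [0, 1/4]].
P = (R + C)L⁻¹ = [[0, 1], [2, -2]].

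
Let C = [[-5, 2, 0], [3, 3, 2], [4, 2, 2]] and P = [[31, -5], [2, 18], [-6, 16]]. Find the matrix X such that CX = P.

C is on the left of X, so left-multiply by C⁻¹: X = C⁻¹P.
det C = -6, so C⁻¹ = [[-1/3, 2/3, -2/3], [-1/3, 5/3, -5/3], [1, -3, 7/2]].
X = C⁻¹P = [[-1/3, 2/3, -2/3], [-1/3, 5/3, -5/3], [1, -3, 7/2]] · [[31, -5], [2, 18], [-6, 16]] = [[-5, 3], [3, 5], [4, -3]].

X = [[-5, 3], [3, 5], [4, -3]]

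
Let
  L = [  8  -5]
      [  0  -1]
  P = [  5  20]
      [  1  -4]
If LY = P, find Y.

Y = [[0, 5], [-1, 4]]

Since L multiplies Y on the left, Y = L⁻¹P.
det L = -8; the adjugate gives L⁻¹ = [[1/8, -5/8], [0, -1]].
Y = L⁻¹P = [[1/8, -5/8], [0, -1]] · [[5, 20], [1, -4]] = [[0, 5], [-1, 4]].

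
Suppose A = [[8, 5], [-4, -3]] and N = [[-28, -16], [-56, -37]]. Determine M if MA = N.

Since A sits to the right of M, M = NA⁻¹.
A has determinant -4; A⁻¹ = [[3/4, 5/4], [-1, -2]].
M = NA⁻¹ = [[-28, -16], [-56, -37]] · [[3/4, 5/4], [-1, -2]] = [[-5, -3], [-5, 4]].

M = [[-5, -3], [-5, 4]]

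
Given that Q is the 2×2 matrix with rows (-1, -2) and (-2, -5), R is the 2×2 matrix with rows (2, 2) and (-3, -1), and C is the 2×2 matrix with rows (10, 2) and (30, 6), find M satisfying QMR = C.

M = [[-1, -4], [1, 4]]

Isolating M: multiply by Q⁻¹ from the left and R⁻¹ from the right, so M = Q⁻¹CR⁻¹.
det Q = 1, so Q⁻¹ = [[-5, 2], [2, -1]].
det R = 4, so R⁻¹ = [[-1/4, -1/2], [3/4, 1/2]].
Q⁻¹C = [[10, 2], [-10, -2]].
M = (Q⁻¹C)R⁻¹ = [[-1, -4], [1, 4]].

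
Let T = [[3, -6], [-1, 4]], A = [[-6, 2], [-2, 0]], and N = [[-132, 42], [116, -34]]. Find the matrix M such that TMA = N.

M = T⁻¹NA⁻¹ (apply T⁻¹ on the left and A⁻¹ on the right).
T has determinant 6; T⁻¹ = [[2/3, 1], [1/6, 1/2]].
A has determinant 4; A⁻¹ = [[0, -1/2], [1/2, -3/2]].
T⁻¹N = [[28, -6], [36, -10]].
M = (T⁻¹N)A⁻¹ = [[-3, -5], [-5, -3]].

M = [[-3, -5], [-5, -3]]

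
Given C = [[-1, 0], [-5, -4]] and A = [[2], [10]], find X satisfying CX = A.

X = [[-2], [0]]

Left-multiplying both sides by C⁻¹ gives X = C⁻¹A.
det C = 4; the adjugate gives C⁻¹ = [[-1, 0], [5/4, -1/4]].
X = C⁻¹A = [[-1, 0], [5/4, -1/4]] · [[2], [10]] = [[-2], [0]].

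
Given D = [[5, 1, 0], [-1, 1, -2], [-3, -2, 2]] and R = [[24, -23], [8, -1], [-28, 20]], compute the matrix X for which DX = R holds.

X = [[4, -4], [4, -3], [-4, 1]]

Since D multiplies X on the left, X = D⁻¹R.
det D = -2, so D⁻¹ = [[1, 1, 1], [-4, -5, -5], [-5/2, -7/2, -3]].
X = D⁻¹R = [[1, 1, 1], [-4, -5, -5], [-5/2, -7/2, -3]] · [[24, -23], [8, -1], [-28, 20]] = [[4, -4], [4, -3], [-4, 1]].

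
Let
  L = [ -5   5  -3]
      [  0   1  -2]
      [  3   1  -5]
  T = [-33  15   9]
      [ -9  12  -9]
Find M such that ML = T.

M = [[3, 6, -6], [3, -5, 2]]

Right-multiplying both sides by L⁻¹ gives M = TL⁻¹.
det L = -6, so L⁻¹ = [[1/2, -11/3, 7/6], [1, -17/3, 5/3], [1/2, -10/3, 5/6]].
M = TL⁻¹ = [[-33, 15, 9], [-9, 12, -9]] · [[1/2, -11/3, 7/6], [1, -17/3, 5/3], [1/2, -10/3, 5/6]] = [[3, 6, -6], [3, -5, 2]].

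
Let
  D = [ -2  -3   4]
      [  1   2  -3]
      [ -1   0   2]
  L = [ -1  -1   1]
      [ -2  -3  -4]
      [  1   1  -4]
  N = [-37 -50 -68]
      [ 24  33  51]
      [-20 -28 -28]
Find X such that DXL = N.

X = [[-2, -2, 2], [-4, 1, -3], [1, 3, 1]]

X = D⁻¹NL⁻¹ (apply D⁻¹ on the left and L⁻¹ on the right).
det D = -3, so D⁻¹ = [[-4/3, -2, -1/3], [-1/3, 0, 2/3], [-2/3, -1, 1/3]].
det L = -3; the adjugate gives L⁻¹ = [[-16/3, 1, -7/3], [4, -1, 2], [-1/3, 0, -1/3]].
D⁻¹N = [[8, 10, -2], [-1, -2, 4], [-6, -9, -15]].
X = (D⁻¹N)L⁻¹ = [[-2, -2, 2], [-4, 1, -3], [1, 3, 1]].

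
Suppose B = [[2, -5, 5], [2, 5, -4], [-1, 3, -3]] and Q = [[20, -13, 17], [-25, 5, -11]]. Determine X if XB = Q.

X = [[3, 4, -6], [-4, -6, 5]]

Since B sits to the right of X, X = QB⁻¹.
det B = -1; the adjugate gives B⁻¹ = [[3, 0, 5], [-10, 1, -18], [-11, 1, -20]].
X = QB⁻¹ = [[20, -13, 17], [-25, 5, -11]] · [[3, 0, 5], [-10, 1, -18], [-11, 1, -20]] = [[3, 4, -6], [-4, -6, 5]].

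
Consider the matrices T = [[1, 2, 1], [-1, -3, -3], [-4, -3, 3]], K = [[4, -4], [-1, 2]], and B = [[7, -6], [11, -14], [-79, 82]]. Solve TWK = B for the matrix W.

W = [[1, 0], [2, 0], [-3, 1]]

Left-multiply by T⁻¹ and right-multiply by K⁻¹: W = T⁻¹BK⁻¹.
det T = 3, so T⁻¹ = [[-6, -3, -1], [5, 7/3, 2/3], [-3, -5/3, -1/3]].
det K = 4, so K⁻¹ = [[1/2, 1], [1/4, 1]].
T⁻¹B = [[4, -4], [8, -8], [-13, 14]].
W = (T⁻¹B)K⁻¹ = [[1, 0], [2, 0], [-3, 1]].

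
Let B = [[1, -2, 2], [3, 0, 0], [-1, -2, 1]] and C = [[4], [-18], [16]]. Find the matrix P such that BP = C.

P = [[-6], [-5], [0]]

Since B multiplies P on the left, P = B⁻¹C.
B has determinant -6; B⁻¹ = [[0, 1/3, 0], [1/2, -1/2, -1], [1, -2/3, -1]].
P = B⁻¹C = [[0, 1/3, 0], [1/2, -1/2, -1], [1, -2/3, -1]] · [[4], [-18], [16]] = [[-6], [-5], [0]].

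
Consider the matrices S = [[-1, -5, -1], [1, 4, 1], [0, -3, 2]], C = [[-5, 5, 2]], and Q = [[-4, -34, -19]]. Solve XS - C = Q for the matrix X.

XS = Q + C = [[-9, -29, -17]].
S is on the right of X, so right-multiply by S⁻¹: X = (Q + C)S⁻¹.
S has determinant 2; S⁻¹ = [[11/2, 13/2, -1/2], [-1, -1, 0], [-3/2, -3/2, 1/2]].
X = (Q + C)S⁻¹ = [[5, -4, -4]].

X = [[5, -4, -4]]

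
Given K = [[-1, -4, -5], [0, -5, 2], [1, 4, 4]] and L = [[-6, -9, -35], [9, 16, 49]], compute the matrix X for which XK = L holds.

X = [[5, -3, -1], [-5, 4, 4]]

K is on the right of X, so right-multiply by K⁻¹: X = LK⁻¹.
det K = -5; the adjugate gives K⁻¹ = [[28/5, 4/5, 33/5], [-2/5, -1/5, -2/5], [-1, 0, -1]].
X = LK⁻¹ = [[-6, -9, -35], [9, 16, 49]] · [[28/5, 4/5, 33/5], [-2/5, -1/5, -2/5], [-1, 0, -1]] = [[5, -3, -1], [-5, 4, 4]].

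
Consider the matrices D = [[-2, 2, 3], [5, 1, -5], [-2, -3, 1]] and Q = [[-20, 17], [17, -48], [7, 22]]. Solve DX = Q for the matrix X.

Since D multiplies X on the left, X = D⁻¹Q.
det D = -1; the adjugate gives D⁻¹ = [[14, 11, 13], [-5, -4, -5], [13, 10, 12]].
X = D⁻¹Q = [[14, 11, 13], [-5, -4, -5], [13, 10, 12]] · [[-20, 17], [17, -48], [7, 22]] = [[-2, -4], [-3, -3], [-6, 5]].

X = [[-2, -4], [-3, -3], [-6, 5]]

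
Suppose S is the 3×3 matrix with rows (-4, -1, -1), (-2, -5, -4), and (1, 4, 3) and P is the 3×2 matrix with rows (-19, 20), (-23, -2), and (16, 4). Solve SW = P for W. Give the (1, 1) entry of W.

S is on the left of W, so left-multiply by S⁻¹: W = S⁻¹P.
det S = -3; the adjugate gives S⁻¹ = [[-1/3, 1/3, 1/3], [-2/3, 11/3, 14/3], [1, -5, -6]].
W = S⁻¹P = [[-1/3, 1/3, 1/3], [-2/3, 11/3, 14/3], [1, -5, -6]] · [[-19, 20], [-23, -2], [16, 4]] = [[4, -6], [3, -2], [0, 6]].

4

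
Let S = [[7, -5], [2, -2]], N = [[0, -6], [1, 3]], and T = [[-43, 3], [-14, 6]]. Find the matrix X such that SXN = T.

Left-multiply by S⁻¹ and right-multiply by N⁻¹: X = S⁻¹TN⁻¹.
det S = -4, so S⁻¹ = [[1/2, -5/4], [1/2, -7/4]].
det N = 6, so N⁻¹ = [[1/2, 1], [-1/6, 0]].
S⁻¹T = [[-4, -6], [3, -9]].
X = (S⁻¹T)N⁻¹ = [[-1, -4], [3, 3]].

X = [[-1, -4], [3, 3]]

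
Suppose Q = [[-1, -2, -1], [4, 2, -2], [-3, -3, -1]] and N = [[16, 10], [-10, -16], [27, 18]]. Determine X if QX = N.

X = [[-4, -2], [-3, -4], [-6, 0]]

Q is on the left of X, so left-multiply by Q⁻¹: X = Q⁻¹N.
det Q = -6, so Q⁻¹ = [[4/3, -1/6, -1], [-5/3, 1/3, 1], [1, -1/2, -1]].
X = Q⁻¹N = [[4/3, -1/6, -1], [-5/3, 1/3, 1], [1, -1/2, -1]] · [[16, 10], [-10, -16], [27, 18]] = [[-4, -2], [-3, -4], [-6, 0]].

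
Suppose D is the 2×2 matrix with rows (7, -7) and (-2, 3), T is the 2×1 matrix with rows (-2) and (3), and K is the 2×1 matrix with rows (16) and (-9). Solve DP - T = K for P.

DP = K + T = [[14], [-6]].
D is on the left of P, so left-multiply by D⁻¹: P = D⁻¹(K + T).
det D = 7; the adjugate gives D⁻¹ = [[3/7, 1], [2/7, 1]].
P = D⁻¹(K + T) = [[0], [-2]].

P = [[0], [-2]]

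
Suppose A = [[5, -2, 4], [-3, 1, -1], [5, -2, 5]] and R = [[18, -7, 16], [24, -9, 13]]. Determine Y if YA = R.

Y = [[0, -1, 3], [5, -3, -2]]

Right-multiplying both sides by A⁻¹ gives Y = RA⁻¹.
det A = -1, so A⁻¹ = [[-3, -2, 2], [-10, -5, 7], [-1, 0, 1]].
Y = RA⁻¹ = [[18, -7, 16], [24, -9, 13]] · [[-3, -2, 2], [-10, -5, 7], [-1, 0, 1]] = [[0, -1, 3], [5, -3, -2]].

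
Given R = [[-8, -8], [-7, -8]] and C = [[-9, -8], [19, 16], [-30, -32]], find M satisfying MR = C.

M = [[2, -1], [-5, 3], [2, 2]]

R is on the right of M, so right-multiply by R⁻¹: M = CR⁻¹.
det R = 8; the adjugate gives R⁻¹ = [[-1, 1], [7/8, -1]].
M = CR⁻¹ = [[-9, -8], [19, 16], [-30, -32]] · [[-1, 1], [7/8, -1]] = [[2, -1], [-5, 3], [2, 2]].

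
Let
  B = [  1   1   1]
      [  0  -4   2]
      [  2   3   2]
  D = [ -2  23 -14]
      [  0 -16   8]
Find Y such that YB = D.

Since B sits to the right of Y, Y = DB⁻¹.
det B = -2; the adjugate gives B⁻¹ = [[7, -1/2, -3], [-2, 0, 1], [-4, 1/2, 2]].
Y = DB⁻¹ = [[-2, 23, -14], [0, -16, 8]] · [[7, -1/2, -3], [-2, 0, 1], [-4, 1/2, 2]] = [[-4, -6, 1], [0, 4, 0]].

Y = [[-4, -6, 1], [0, 4, 0]]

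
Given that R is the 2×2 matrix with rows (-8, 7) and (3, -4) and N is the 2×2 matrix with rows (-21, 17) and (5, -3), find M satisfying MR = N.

M = [[3, 1], [-1, -1]]

R is on the right of M, so right-multiply by R⁻¹: M = NR⁻¹.
det R = 11, so R⁻¹ = [[-4/11, -7/11], [-3/11, -8/11]].
M = NR⁻¹ = [[-21, 17], [5, -3]] · [[-4/11, -7/11], [-3/11, -8/11]] = [[3, 1], [-1, -1]].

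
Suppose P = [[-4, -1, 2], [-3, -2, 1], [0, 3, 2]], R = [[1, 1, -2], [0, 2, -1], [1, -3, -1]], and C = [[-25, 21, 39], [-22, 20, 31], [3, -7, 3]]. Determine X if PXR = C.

X = P⁻¹CR⁻¹ (apply P⁻¹ on the left and R⁻¹ on the right).
det P = 4; the adjugate gives P⁻¹ = [[-7/4, 2, 3/4], [3/2, -2, -1/2], [-9/4, 3, 5/4]].
det R = -2, so R⁻¹ = [[5/2, -7/2, -3/2], [1/2, -1/2, -1/2], [1, -2, -1]].
P⁻¹C = [[2, -2, -4], [5, -5, -5], [-6, 4, 9]].
X = (P⁻¹C)R⁻¹ = [[0, 2, 2], [5, -5, 0], [-4, 1, -2]].

X = [[0, 2, 2], [5, -5, 0], [-4, 1, -2]]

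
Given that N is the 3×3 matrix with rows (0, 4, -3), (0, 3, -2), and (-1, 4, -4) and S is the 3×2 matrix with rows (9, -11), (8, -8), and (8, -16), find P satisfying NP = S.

Left-multiplying both sides by N⁻¹ gives P = N⁻¹S.
N has determinant -1; N⁻¹ = [[4, -4, -1], [-2, 3, 0], [-3, 4, 0]].
P = N⁻¹S = [[4, -4, -1], [-2, 3, 0], [-3, 4, 0]] · [[9, -11], [8, -8], [8, -16]] = [[-4, 4], [6, -2], [5, 1]].

P = [[-4, 4], [6, -2], [5, 1]]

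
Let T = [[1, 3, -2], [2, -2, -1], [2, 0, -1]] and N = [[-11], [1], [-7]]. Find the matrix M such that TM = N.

Left-multiplying both sides by T⁻¹ gives M = T⁻¹N.
det T = -6, so T⁻¹ = [[-1/3, -1/2, 7/6], [0, -1/2, 1/2], [-2/3, -1, 4/3]].
M = T⁻¹N = [[-1/3, -1/2, 7/6], [0, -1/2, 1/2], [-2/3, -1, 4/3]] · [[-11], [1], [-7]] = [[-5], [-4], [-3]].

M = [[-5], [-4], [-3]]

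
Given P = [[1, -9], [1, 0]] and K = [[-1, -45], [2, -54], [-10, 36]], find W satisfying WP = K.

P is on the right of W, so right-multiply by P⁻¹: W = KP⁻¹.
P has determinant 9; P⁻¹ = [[0, 1], [-1/9, 1/9]].
W = KP⁻¹ = [[-1, -45], [2, -54], [-10, 36]] · [[0, 1], [-1/9, 1/9]] = [[5, -6], [6, -4], [-4, -6]].

W = [[5, -6], [6, -4], [-4, -6]]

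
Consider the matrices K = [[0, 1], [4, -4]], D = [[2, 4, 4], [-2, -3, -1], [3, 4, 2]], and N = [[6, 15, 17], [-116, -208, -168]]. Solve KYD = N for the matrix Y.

Y = [[-4, 3, -3], [5, -1, -2]]

Y = K⁻¹ND⁻¹ (apply K⁻¹ on the left and D⁻¹ on the right).
det K = -4, so K⁻¹ = [[1, 1/4], [1, 0]].
det D = 4; the adjugate gives D⁻¹ = [[-1/2, 2, 2], [1/4, -2, -3/2], [1/4, 1, 1/2]].
K⁻¹N = [[-23, -37, -25], [6, 15, 17]].
Y = (K⁻¹N)D⁻¹ = [[-4, 3, -3], [5, -1, -2]].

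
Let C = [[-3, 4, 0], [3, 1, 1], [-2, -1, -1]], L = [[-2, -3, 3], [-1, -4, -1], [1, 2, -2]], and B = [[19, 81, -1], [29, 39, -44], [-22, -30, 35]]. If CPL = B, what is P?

Isolating P: multiply by C⁻¹ from the left and L⁻¹ from the right, so P = C⁻¹BL⁻¹.
C has determinant 4; C⁻¹ = [[0, 1, 1], [1/4, 3/4, 3/4], [-1/4, -11/4, -15/4]].
L has determinant -5; L⁻¹ = [[-2, 0, -3], [3/5, -1/5, 1], [-2/5, -1/5, -1]].
C⁻¹B = [[7, 9, -9], [10, 27, -7], [-2, -15, -10]].
P = (C⁻¹B)L⁻¹ = [[-5, 0, -3], [-1, -4, 4], [-1, 5, 1]].

P = [[-5, 0, -3], [-1, -4, 4], [-1, 5, 1]]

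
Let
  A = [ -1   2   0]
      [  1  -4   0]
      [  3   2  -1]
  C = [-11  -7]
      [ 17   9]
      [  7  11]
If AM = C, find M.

A is on the left of M, so left-multiply by A⁻¹: M = A⁻¹C.
A has determinant -2; A⁻¹ = [[-2, -1, 0], [-1/2, -1/2, 0], [-7, -4, -1]].
M = A⁻¹C = [[-2, -1, 0], [-1/2, -1/2, 0], [-7, -4, -1]] · [[-11, -7], [17, 9], [7, 11]] = [[5, 5], [-3, -1], [2, 2]].

M = [[5, 5], [-3, -1], [2, 2]]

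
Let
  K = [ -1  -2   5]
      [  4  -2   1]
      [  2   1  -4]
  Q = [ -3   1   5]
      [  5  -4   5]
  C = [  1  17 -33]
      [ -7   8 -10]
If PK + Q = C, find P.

P = [[-4, -2, 4], [-4, -3, -2]]

PK = C − Q = [[4, 16, -38], [-12, 12, -15]].
Since K sits to the right of P, P = (C − Q)K⁻¹.
det K = -3, so K⁻¹ = [[-7/3, 1, -8/3], [-6, 2, -7], [-8/3, 1, -10/3]].
P = (C − Q)K⁻¹ = [[-4, -2, 4], [-4, -3, -2]].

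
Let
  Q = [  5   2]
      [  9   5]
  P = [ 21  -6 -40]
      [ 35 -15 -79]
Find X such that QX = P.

X = [[5, 0, -6], [-2, -3, -5]]

Left-multiplying both sides by Q⁻¹ gives X = Q⁻¹P.
det Q = 7; the adjugate gives Q⁻¹ = [[5/7, -2/7], [-9/7, 5/7]].
X = Q⁻¹P = [[5/7, -2/7], [-9/7, 5/7]] · [[21, -6, -40], [35, -15, -79]] = [[5, 0, -6], [-2, -3, -5]].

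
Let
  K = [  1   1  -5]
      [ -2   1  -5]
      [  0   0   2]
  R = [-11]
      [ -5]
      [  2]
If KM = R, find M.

M = [[-2], [-4], [1]]

Since K multiplies M on the left, M = K⁻¹R.
K has determinant 6; K⁻¹ = [[1/3, -1/3, 0], [2/3, 1/3, 5/2], [0, 0, 1/2]].
M = K⁻¹R = [[1/3, -1/3, 0], [2/3, 1/3, 5/2], [0, 0, 1/2]] · [[-11], [-5], [2]] = [[-2], [-4], [1]].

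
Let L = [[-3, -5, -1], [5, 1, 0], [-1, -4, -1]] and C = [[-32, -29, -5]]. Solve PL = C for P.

L is on the right of P, so right-multiply by L⁻¹: P = CL⁻¹.
det L = -3; the adjugate gives L⁻¹ = [[1/3, 1/3, -1/3], [-5/3, -2/3, 5/3], [19/3, 7/3, -22/3]].
P = CL⁻¹ = [[-32, -29, -5]] · [[1/3, 1/3, -1/3], [-5/3, -2/3, 5/3], [19/3, 7/3, -22/3]] = [[6, -3, -1]].

P = [[6, -3, -1]]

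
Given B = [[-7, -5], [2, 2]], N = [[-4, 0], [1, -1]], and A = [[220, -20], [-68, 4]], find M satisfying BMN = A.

M = B⁻¹AN⁻¹ (apply B⁻¹ on the left and N⁻¹ on the right).
B has determinant -4; B⁻¹ = [[-1/2, -5/4], [1/2, 7/4]].
det N = 4; the adjugate gives N⁻¹ = [[-1/4, 0], [-1/4, -1]].
B⁻¹A = [[-25, 5], [-9, -3]].
M = (B⁻¹A)N⁻¹ = [[5, -5], [3, 3]].

M = [[5, -5], [3, 3]]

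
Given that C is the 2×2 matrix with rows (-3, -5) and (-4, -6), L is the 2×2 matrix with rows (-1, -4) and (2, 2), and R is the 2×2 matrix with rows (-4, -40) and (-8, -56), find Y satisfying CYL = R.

Isolating Y: multiply by C⁻¹ from the left and L⁻¹ from the right, so Y = C⁻¹RL⁻¹.
det C = -2, so C⁻¹ = [[3, -5/2], [-2, 3/2]].
L has determinant 6; L⁻¹ = [[1/3, 2/3], [-1/3, -1/6]].
C⁻¹R = [[8, 20], [-4, -4]].
Y = (C⁻¹R)L⁻¹ = [[-4, 2], [0, -2]].

Y = [[-4, 2], [0, -2]]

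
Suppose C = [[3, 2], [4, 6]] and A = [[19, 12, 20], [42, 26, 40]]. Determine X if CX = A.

Since C multiplies X on the left, X = C⁻¹A.
det C = 10; the adjugate gives C⁻¹ = [[3/5, -1/5], [-2/5, 3/10]].
X = C⁻¹A = [[3/5, -1/5], [-2/5, 3/10]] · [[19, 12, 20], [42, 26, 40]] = [[3, 2, 4], [5, 3, 4]].

X = [[3, 2, 4], [5, 3, 4]]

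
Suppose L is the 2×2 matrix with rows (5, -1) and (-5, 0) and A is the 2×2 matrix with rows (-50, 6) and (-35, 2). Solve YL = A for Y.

Since L sits to the right of Y, Y = AL⁻¹.
L has determinant -5; L⁻¹ = [[0, -1/5], [-1, -1]].
Y = AL⁻¹ = [[-50, 6], [-35, 2]] · [[0, -1/5], [-1, -1]] = [[-6, 4], [-2, 5]].

Y = [[-6, 4], [-2, 5]]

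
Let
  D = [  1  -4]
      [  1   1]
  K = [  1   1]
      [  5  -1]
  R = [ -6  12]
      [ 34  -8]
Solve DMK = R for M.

M = [[1, 5], [-2, 2]]

Isolating M: multiply by D⁻¹ from the left and K⁻¹ from the right, so M = D⁻¹RK⁻¹.
det D = 5, so D⁻¹ = [[1/5, 4/5], [-1/5, 1/5]].
K has determinant -6; K⁻¹ = [[1/6, 1/6], [5/6, -1/6]].
D⁻¹R = [[26, -4], [8, -4]].
M = (D⁻¹R)K⁻¹ = [[1, 5], [-2, 2]].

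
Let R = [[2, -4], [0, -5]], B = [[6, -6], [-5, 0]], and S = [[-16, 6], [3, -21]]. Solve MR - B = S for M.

MR = S + B = [[-10, 0], [-2, -21]].
Since R sits to the right of M, M = (S + B)R⁻¹.
R has determinant -10; R⁻¹ = [[1/2, -2/5], [0, -1/5]].
M = (S + B)R⁻¹ = [[-5, 4], [-1, 5]].

M = [[-5, 4], [-1, 5]]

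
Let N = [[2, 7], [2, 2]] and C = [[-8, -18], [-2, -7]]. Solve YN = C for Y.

Y = [[-2, -2], [-1, 0]]

Right-multiplying both sides by N⁻¹ gives Y = CN⁻¹.
det N = -10, so N⁻¹ = [[-1/5, 7/10], [1/5, -1/5]].
Y = CN⁻¹ = [[-8, -18], [-2, -7]] · [[-1/5, 7/10], [1/5, -1/5]] = [[-2, -2], [-1, 0]].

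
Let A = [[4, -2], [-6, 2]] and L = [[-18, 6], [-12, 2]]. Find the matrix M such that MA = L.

M = [[0, 3], [3, 4]]

Since A sits to the right of M, M = LA⁻¹.
det A = -4; the adjugate gives A⁻¹ = [[-1/2, -1/2], [-3/2, -1]].
M = LA⁻¹ = [[-18, 6], [-12, 2]] · [[-1/2, -1/2], [-3/2, -1]] = [[0, 3], [3, 4]].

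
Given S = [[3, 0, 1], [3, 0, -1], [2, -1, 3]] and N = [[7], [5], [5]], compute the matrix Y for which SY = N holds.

Since S multiplies Y on the left, Y = S⁻¹N.
S has determinant -6; S⁻¹ = [[1/6, 1/6, 0], [11/6, -7/6, -1], [1/2, -1/2, 0]].
Y = S⁻¹N = [[1/6, 1/6, 0], [11/6, -7/6, -1], [1/2, -1/2, 0]] · [[7], [5], [5]] = [[2], [2], [1]].

Y = [[2], [2], [1]]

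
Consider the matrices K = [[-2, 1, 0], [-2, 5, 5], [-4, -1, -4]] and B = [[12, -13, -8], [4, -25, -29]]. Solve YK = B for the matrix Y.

Y = [[4, -4, -3], [1, -5, 1]]

K is on the right of Y, so right-multiply by K⁻¹: Y = BK⁻¹.
det K = 2, so K⁻¹ = [[-15/2, 2, 5/2], [-14, 4, 5], [11, -3, -4]].
Y = BK⁻¹ = [[12, -13, -8], [4, -25, -29]] · [[-15/2, 2, 5/2], [-14, 4, 5], [11, -3, -4]] = [[4, -4, -3], [1, -5, 1]].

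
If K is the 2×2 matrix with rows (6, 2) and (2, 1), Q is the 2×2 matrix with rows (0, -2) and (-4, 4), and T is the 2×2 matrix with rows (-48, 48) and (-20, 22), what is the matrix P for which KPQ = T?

P = [[1, 1], [-3, 3]]

Isolating P: multiply by K⁻¹ from the left and Q⁻¹ from the right, so P = K⁻¹TQ⁻¹.
det K = 2, so K⁻¹ = [[1/2, -1], [-1, 3]].
Q has determinant -8; Q⁻¹ = [[-1/2, -1/4], [-1/2, 0]].
K⁻¹T = [[-4, 2], [-12, 18]].
P = (K⁻¹T)Q⁻¹ = [[1, 1], [-3, 3]].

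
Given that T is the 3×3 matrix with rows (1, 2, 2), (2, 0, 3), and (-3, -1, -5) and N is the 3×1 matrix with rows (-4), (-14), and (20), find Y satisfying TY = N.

Since T multiplies Y on the left, Y = T⁻¹N.
det T = 1; the adjugate gives T⁻¹ = [[3, 8, 6], [1, 1, 1], [-2, -5, -4]].
Y = T⁻¹N = [[3, 8, 6], [1, 1, 1], [-2, -5, -4]] · [[-4], [-14], [20]] = [[-4], [2], [-2]].

Y = [[-4], [2], [-2]]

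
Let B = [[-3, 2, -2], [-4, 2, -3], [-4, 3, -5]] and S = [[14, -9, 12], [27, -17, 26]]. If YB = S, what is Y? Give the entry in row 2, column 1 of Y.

-1

Since B sits to the right of Y, Y = SB⁻¹.
B has determinant -5; B⁻¹ = [[1/5, -4/5, 2/5], [8/5, -7/5, 1/5], [4/5, -1/5, -2/5]].
Y = SB⁻¹ = [[14, -9, 12], [27, -17, 26]] · [[1/5, -4/5, 2/5], [8/5, -7/5, 1/5], [4/5, -1/5, -2/5]] = [[-2, -1, -1], [-1, -3, -3]].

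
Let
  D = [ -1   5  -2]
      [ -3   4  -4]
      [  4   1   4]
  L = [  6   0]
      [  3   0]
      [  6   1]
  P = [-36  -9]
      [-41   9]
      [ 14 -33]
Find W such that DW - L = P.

W = [[2, -3], [-4, -4], [4, -4]]

DW = P + L = [[-30, -9], [-38, 9], [20, -32]].
D is on the left of W, so left-multiply by D⁻¹: W = D⁻¹(P + L).
D has determinant -2; D⁻¹ = [[-10, 11, 6], [2, -2, -1], [19/2, -21/2, -11/2]].
W = D⁻¹(P + L) = [[2, -3], [-4, -4], [4, -4]].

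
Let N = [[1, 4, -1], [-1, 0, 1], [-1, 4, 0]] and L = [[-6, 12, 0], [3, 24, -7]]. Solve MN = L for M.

N is on the right of M, so right-multiply by N⁻¹: M = LN⁻¹.
det N = -4; the adjugate gives N⁻¹ = [[1, 1, -1], [1/4, 1/4, 0], [1, 2, -1]].
M = LN⁻¹ = [[-6, 12, 0], [3, 24, -7]] · [[1, 1, -1], [1/4, 1/4, 0], [1, 2, -1]] = [[-3, -3, 6], [2, -5, 4]].

M = [[-3, -3, 6], [2, -5, 4]]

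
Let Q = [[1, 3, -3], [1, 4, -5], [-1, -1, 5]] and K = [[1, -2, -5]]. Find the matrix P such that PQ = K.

Q is on the right of P, so right-multiply by Q⁻¹: P = KQ⁻¹.
det Q = 6; the adjugate gives Q⁻¹ = [[5/2, -2, -1/2], [0, 1/3, 1/3], [1/2, -1/3, 1/6]].
P = KQ⁻¹ = [[1, -2, -5]] · [[5/2, -2, -1/2], [0, 1/3, 1/3], [1/2, -1/3, 1/6]] = [[0, -1, -2]].

P = [[0, -1, -2]]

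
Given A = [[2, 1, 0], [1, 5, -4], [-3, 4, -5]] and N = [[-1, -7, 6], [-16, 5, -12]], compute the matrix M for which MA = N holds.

M = [[-4, 1, -2], [-1, -2, 4]]

Since A sits to the right of M, M = NA⁻¹.
det A = -1, so A⁻¹ = [[9, -5, 4], [-17, 10, -8], [-19, 11, -9]].
M = NA⁻¹ = [[-1, -7, 6], [-16, 5, -12]] · [[9, -5, 4], [-17, 10, -8], [-19, 11, -9]] = [[-4, 1, -2], [-1, -2, 4]].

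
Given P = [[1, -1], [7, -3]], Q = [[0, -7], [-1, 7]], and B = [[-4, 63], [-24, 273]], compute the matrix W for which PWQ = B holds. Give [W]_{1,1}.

0

Isolating W: multiply by P⁻¹ from the left and Q⁻¹ from the right, so W = P⁻¹BQ⁻¹.
det P = 4; the adjugate gives P⁻¹ = [[-3/4, 1/4], [-7/4, 1/4]].
det Q = -7, so Q⁻¹ = [[-1, -1], [-1/7, 0]].
P⁻¹B = [[-3, 21], [1, -42]].
W = (P⁻¹B)Q⁻¹ = [[0, 3], [5, -1]].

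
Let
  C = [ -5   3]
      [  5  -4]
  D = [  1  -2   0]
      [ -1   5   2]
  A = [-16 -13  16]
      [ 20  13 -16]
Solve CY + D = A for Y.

Y = [[1, 4, -2], [-4, 3, 2]]

CY = A − D = [[-17, -11, 16], [21, 8, -18]].
Left-multiplying both sides by C⁻¹ gives Y = C⁻¹(A − D).
det C = 5, so C⁻¹ = [[-4/5, -3/5], [-1, -1]].
Y = C⁻¹(A − D) = [[1, 4, -2], [-4, 3, 2]].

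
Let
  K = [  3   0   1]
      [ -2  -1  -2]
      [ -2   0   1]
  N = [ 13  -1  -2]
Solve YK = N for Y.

Right-multiplying both sides by K⁻¹ gives Y = NK⁻¹.
det K = -5, so K⁻¹ = [[1/5, 0, -1/5], [-6/5, -1, -4/5], [2/5, 0, 3/5]].
Y = NK⁻¹ = [[13, -1, -2]] · [[1/5, 0, -1/5], [-6/5, -1, -4/5], [2/5, 0, 3/5]] = [[3, 1, -3]].

Y = [[3, 1, -3]]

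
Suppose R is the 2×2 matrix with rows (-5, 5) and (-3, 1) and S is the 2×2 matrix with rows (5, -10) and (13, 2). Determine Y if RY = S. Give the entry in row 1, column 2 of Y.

-2

R is on the left of Y, so left-multiply by R⁻¹: Y = R⁻¹S.
R has determinant 10; R⁻¹ = [[1/10, -1/2], [3/10, -1/2]].
Y = R⁻¹S = [[1/10, -1/2], [3/10, -1/2]] · [[5, -10], [13, 2]] = [[-6, -2], [-5, -4]].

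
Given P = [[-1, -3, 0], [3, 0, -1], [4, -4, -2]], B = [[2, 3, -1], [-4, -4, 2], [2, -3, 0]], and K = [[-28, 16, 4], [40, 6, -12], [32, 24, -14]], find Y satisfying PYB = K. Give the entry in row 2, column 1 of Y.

Y = P⁻¹KB⁻¹ (apply P⁻¹ on the left and B⁻¹ on the right).
det P = -2; the adjugate gives P⁻¹ = [[2, 3, -3/2], [-1, -1, 1/2], [6, 8, -9/2]].
det B = 4, so B⁻¹ = [[3/2, 3/4, 1/2], [1, 1/2, 0], [5, 3, 1]].
P⁻¹K = [[16, 14, -7], [4, -10, 1], [8, 36, -9]].
Y = (P⁻¹K)B⁻¹ = [[3, -2, 1], [1, 1, 3], [3, -3, -5]].

1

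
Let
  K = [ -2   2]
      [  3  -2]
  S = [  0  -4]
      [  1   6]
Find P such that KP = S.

P = [[1, 2], [1, 0]]

Since K multiplies P on the left, P = K⁻¹S.
det K = -2, so K⁻¹ = [[1, 1], [3/2, 1]].
P = K⁻¹S = [[1, 1], [3/2, 1]] · [[0, -4], [1, 6]] = [[1, 2], [1, 0]].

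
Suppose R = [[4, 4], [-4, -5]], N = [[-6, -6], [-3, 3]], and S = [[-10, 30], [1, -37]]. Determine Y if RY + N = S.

Y = [[-1, 5], [0, 4]]

RY = S − N = [[-4, 36], [4, -40]].
R is on the left of Y, so left-multiply by R⁻¹: Y = R⁻¹(S − N).
det R = -4; the adjugate gives R⁻¹ = [[5/4, 1], [-1, -1]].
Y = R⁻¹(S − N) = [[-1, 5], [0, 4]].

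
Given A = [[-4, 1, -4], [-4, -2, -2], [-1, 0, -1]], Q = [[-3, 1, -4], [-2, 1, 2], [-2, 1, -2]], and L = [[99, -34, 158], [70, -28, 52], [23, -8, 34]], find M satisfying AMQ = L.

M = [[3, 2, 3], [-3, 3, -2], [4, -3, -1]]

M = A⁻¹LQ⁻¹ (apply A⁻¹ on the left and Q⁻¹ on the right).
A has determinant -2; A⁻¹ = [[-1, -1/2, 5], [1, 0, -4], [1, 1/2, -6]].
det Q = 4; the adjugate gives Q⁻¹ = [[-1, -1/2, 3/2], [-2, -1/2, 7/2], [0, 1/4, -1/4]].
A⁻¹L = [[-19, 8, -14], [7, -2, 22], [-4, 0, -20]].
M = (A⁻¹L)Q⁻¹ = [[3, 2, 3], [-3, 3, -2], [4, -3, -1]].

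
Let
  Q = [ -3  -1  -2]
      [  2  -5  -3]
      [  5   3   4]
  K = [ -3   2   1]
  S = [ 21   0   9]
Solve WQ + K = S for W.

W = [[-5, 2, 1]]

WQ = S − K = [[24, -2, 8]].
Right-multiplying both sides by Q⁻¹ gives W = (S − K)Q⁻¹.
det Q = -6, so Q⁻¹ = [[11/6, 1/3, 7/6], [23/6, 1/3, 13/6], [-31/6, -2/3, -17/6]].
W = (S − K)Q⁻¹ = [[-5, 2, 1]].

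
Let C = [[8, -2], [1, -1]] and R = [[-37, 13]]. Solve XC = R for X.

X = [[-4, -5]]

Since C sits to the right of X, X = RC⁻¹.
C has determinant -6; C⁻¹ = [[1/6, -1/3], [1/6, -4/3]].
X = RC⁻¹ = [[-37, 13]] · [[1/6, -1/3], [1/6, -4/3]] = [[-4, -5]].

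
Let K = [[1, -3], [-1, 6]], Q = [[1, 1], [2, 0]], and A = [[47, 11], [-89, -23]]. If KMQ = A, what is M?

M = K⁻¹AQ⁻¹ (apply K⁻¹ on the left and Q⁻¹ on the right).
det K = 3, so K⁻¹ = [[2, 1], [1/3, 1/3]].
det Q = -2; the adjugate gives Q⁻¹ = [[0, 1/2], [1, -1/2]].
K⁻¹A = [[5, -1], [-14, -4]].
M = (K⁻¹A)Q⁻¹ = [[-1, 3], [-4, -5]].

M = [[-1, 3], [-4, -5]]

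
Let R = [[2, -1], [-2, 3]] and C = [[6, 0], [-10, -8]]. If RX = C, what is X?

Since R multiplies X on the left, X = R⁻¹C.
det R = 4; the adjugate gives R⁻¹ = [[3/4, 1/4], [1/2, 1/2]].
X = R⁻¹C = [[3/4, 1/4], [1/2, 1/2]] · [[6, 0], [-10, -8]] = [[2, -2], [-2, -4]].

X = [[2, -2], [-2, -4]]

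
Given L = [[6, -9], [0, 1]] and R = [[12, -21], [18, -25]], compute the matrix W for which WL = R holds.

L is on the right of W, so right-multiply by L⁻¹: W = RL⁻¹.
det L = 6; the adjugate gives L⁻¹ = [[1/6, 3/2], [0, 1]].
W = RL⁻¹ = [[12, -21], [18, -25]] · [[1/6, 3/2], [0, 1]] = [[2, -3], [3, 2]].

W = [[2, -3], [3, 2]]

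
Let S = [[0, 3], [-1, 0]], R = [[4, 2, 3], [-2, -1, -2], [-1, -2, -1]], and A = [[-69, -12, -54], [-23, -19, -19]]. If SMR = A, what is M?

Left-multiply by S⁻¹ and right-multiply by R⁻¹: M = S⁻¹AR⁻¹.
det S = 3, so S⁻¹ = [[0, -1], [1/3, 0]].
R has determinant -3; R⁻¹ = [[1, 4/3, 1/3], [0, 1/3, -2/3], [-1, -2, 0]].
S⁻¹A = [[23, 19, 19], [-23, -4, -18]].
M = (S⁻¹A)R⁻¹ = [[4, -1, -5], [-5, 4, -5]].

M = [[4, -1, -5], [-5, 4, -5]]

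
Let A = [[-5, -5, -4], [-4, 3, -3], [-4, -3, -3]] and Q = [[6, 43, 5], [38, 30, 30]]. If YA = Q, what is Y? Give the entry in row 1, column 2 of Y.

6

Since A sits to the right of Y, Y = QA⁻¹.
A has determinant -6; A⁻¹ = [[3, 1/2, -9/2], [0, 1/6, -1/6], [-4, -5/6, 35/6]].
Y = QA⁻¹ = [[6, 43, 5], [38, 30, 30]] · [[3, 1/2, -9/2], [0, 1/6, -1/6], [-4, -5/6, 35/6]] = [[-2, 6, -5], [-6, -1, -1]].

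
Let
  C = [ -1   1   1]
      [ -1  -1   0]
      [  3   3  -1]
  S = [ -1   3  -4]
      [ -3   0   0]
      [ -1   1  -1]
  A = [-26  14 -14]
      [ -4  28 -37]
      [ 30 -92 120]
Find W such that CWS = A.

W = [[-4, 1, -5], [-5, 1, 4], [1, 4, 5]]

W = C⁻¹AS⁻¹ (apply C⁻¹ on the left and S⁻¹ on the right).
C has determinant -2; C⁻¹ = [[-1/2, -2, -1/2], [1/2, 1, 1/2], [0, -3, -1]].
S has determinant 3; S⁻¹ = [[0, -1/3, 0], [-1, -1, 4], [-1, -2/3, 3]].
C⁻¹A = [[6, -17, 21], [-2, -11, 16], [-18, 8, -9]].
W = (C⁻¹A)S⁻¹ = [[-4, 1, -5], [-5, 1, 4], [1, 4, 5]].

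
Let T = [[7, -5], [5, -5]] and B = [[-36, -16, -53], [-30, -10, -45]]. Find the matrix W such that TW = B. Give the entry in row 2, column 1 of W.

T is on the left of W, so left-multiply by T⁻¹: W = T⁻¹B.
T has determinant -10; T⁻¹ = [[1/2, -1/2], [1/2, -7/10]].
W = T⁻¹B = [[1/2, -1/2], [1/2, -7/10]] · [[-36, -16, -53], [-30, -10, -45]] = [[-3, -3, -4], [3, -1, 5]].

3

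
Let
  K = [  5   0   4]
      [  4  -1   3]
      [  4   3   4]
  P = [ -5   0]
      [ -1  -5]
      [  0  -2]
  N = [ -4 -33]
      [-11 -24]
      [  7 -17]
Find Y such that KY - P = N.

KY = N + P = [[-9, -33], [-12, -29], [7, -19]].
Since K multiplies Y on the left, Y = K⁻¹(N + P).
K has determinant -1; K⁻¹ = [[13, -12, -4], [4, -4, -1], [-16, 15, 5]].
Y = K⁻¹(N + P) = [[-1, -5], [5, 3], [-1, -2]].

Y = [[-1, -5], [5, 3], [-1, -2]]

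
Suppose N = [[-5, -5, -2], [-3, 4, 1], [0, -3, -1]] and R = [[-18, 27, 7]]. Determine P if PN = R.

P = [[0, 6, -1]]

N is on the right of P, so right-multiply by N⁻¹: P = RN⁻¹.
det N = 2; the adjugate gives N⁻¹ = [[-1/2, 1/2, 3/2], [-3/2, 5/2, 11/2], [9/2, -15/2, -35/2]].
P = RN⁻¹ = [[-18, 27, 7]] · [[-1/2, 1/2, 3/2], [-3/2, 5/2, 11/2], [9/2, -15/2, -35/2]] = [[0, 6, -1]].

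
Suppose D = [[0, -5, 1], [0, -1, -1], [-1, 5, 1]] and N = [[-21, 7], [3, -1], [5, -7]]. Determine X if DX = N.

X = [[4, 4], [3, -1], [-6, 2]]

Left-multiplying both sides by D⁻¹ gives X = D⁻¹N.
det D = -6; the adjugate gives D⁻¹ = [[-2/3, -5/3, -1], [-1/6, -1/6, 0], [1/6, -5/6, 0]].
X = D⁻¹N = [[-2/3, -5/3, -1], [-1/6, -1/6, 0], [1/6, -5/6, 0]] · [[-21, 7], [3, -1], [5, -7]] = [[4, 4], [3, -1], [-6, 2]].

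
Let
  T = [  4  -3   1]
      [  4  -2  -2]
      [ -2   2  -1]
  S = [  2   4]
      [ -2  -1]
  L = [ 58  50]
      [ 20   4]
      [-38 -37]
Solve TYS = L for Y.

Y = [[-1, -4], [-3, 1], [2, -3]]

Left-multiply by T⁻¹ and right-multiply by S⁻¹: Y = T⁻¹LS⁻¹.
det T = 4, so T⁻¹ = [[3/2, -1/4, 2], [2, -1/2, 3], [1, -1/2, 1]].
det S = 6; the adjugate gives S⁻¹ = [[-1/6, -2/3], [1/3, 1/3]].
T⁻¹L = [[6, 0], [-8, -13], [10, 11]].
Y = (T⁻¹L)S⁻¹ = [[-1, -4], [-3, 1], [2, -3]].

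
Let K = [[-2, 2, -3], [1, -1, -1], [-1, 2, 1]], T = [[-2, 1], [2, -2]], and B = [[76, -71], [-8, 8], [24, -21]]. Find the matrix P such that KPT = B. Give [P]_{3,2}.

Isolating P: multiply by K⁻¹ from the left and T⁻¹ from the right, so P = K⁻¹BT⁻¹.
det K = -5; the adjugate gives K⁻¹ = [[-1/5, 8/5, 1], [0, 1, 1], [-1/5, -2/5, 0]].
T has determinant 2; T⁻¹ = [[-1, -1/2], [-1, -1]].
K⁻¹B = [[-4, 6], [16, -13], [-12, 11]].
P = (K⁻¹B)T⁻¹ = [[-2, -4], [-3, 5], [1, -5]].

-5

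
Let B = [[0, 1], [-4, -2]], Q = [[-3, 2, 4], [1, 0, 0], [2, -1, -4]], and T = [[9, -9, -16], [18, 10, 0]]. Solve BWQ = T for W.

W = [[0, -5, -2], [-5, -4, -1]]

W = B⁻¹TQ⁻¹ (apply B⁻¹ on the left and Q⁻¹ on the right).
det B = 4, so B⁻¹ = [[-1/2, -1/4], [1, 0]].
det Q = 4, so Q⁻¹ = [[0, 1, 0], [1, 1, 1], [-1/4, 1/4, -1/2]].
B⁻¹T = [[-9, 2, 8], [9, -9, -16]].
W = (B⁻¹T)Q⁻¹ = [[0, -5, -2], [-5, -4, -1]].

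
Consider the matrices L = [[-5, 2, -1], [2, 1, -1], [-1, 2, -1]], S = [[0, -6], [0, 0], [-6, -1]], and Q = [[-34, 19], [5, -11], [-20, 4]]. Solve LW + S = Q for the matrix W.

W = [[5, -5], [-4, 1], [1, 2]]

LW = Q − S = [[-34, 25], [5, -11], [-14, 5]].
Since L multiplies W on the left, W = L⁻¹(Q − S).
det L = -4, so L⁻¹ = [[-1/4, 0, 1/4], [-3/4, -1, 7/4], [-5/4, -2, 9/4]].
W = L⁻¹(Q − S) = [[5, -5], [-4, 1], [1, 2]].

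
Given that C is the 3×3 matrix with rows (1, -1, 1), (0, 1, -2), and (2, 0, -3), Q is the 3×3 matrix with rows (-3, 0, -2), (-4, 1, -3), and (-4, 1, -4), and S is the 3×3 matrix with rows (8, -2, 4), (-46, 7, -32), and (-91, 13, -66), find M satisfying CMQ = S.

M = C⁻¹SQ⁻¹ (apply C⁻¹ on the left and Q⁻¹ on the right).
C has determinant -1; C⁻¹ = [[3, 3, -1], [4, 5, -2], [2, 2, -1]].
Q has determinant 3; Q⁻¹ = [[-1/3, -2/3, 2/3], [-4/3, 4/3, -1/3], [0, 1, -1]].
C⁻¹S = [[-23, 2, -18], [-16, 1, -12], [15, -3, 10]].
M = (C⁻¹S)Q⁻¹ = [[5, 0, 2], [4, 0, 1], [-1, -4, 1]].

M = [[5, 0, 2], [4, 0, 1], [-1, -4, 1]]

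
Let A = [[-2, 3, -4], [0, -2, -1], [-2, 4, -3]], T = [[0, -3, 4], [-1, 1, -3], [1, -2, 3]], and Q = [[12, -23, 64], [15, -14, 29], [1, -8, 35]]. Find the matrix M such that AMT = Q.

M = A⁻¹QT⁻¹ (apply A⁻¹ on the left and T⁻¹ on the right).
A has determinant 2; A⁻¹ = [[5, -7/2, -11/2], [1, -1, -1], [-2, 1, 2]].
det T = 4, so T⁻¹ = [[-3/4, 1/4, 5/4], [0, -1, -1], [1/4, -3/4, -3/4]].
A⁻¹Q = [[2, -22, 26], [-4, -1, 0], [-7, 16, -29]].
M = (A⁻¹Q)T⁻¹ = [[5, 3, 5], [3, 0, -4], [-2, 4, -3]].

M = [[5, 3, 5], [3, 0, -4], [-2, 4, -3]]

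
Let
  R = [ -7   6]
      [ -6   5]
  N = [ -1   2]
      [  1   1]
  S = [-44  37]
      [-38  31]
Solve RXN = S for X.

Left-multiply by R⁻¹ and right-multiply by N⁻¹: X = R⁻¹SN⁻¹.
det R = 1, so R⁻¹ = [[5, -6], [6, -7]].
det N = -3; the adjugate gives N⁻¹ = [[-1/3, 2/3], [1/3, 1/3]].
R⁻¹S = [[8, -1], [2, 5]].
X = (R⁻¹S)N⁻¹ = [[-3, 5], [1, 3]].

X = [[-3, 5], [1, 3]]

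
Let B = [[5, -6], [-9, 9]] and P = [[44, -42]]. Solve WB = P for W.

B is on the right of W, so right-multiply by B⁻¹: W = PB⁻¹.
det B = -9; the adjugate gives B⁻¹ = [[-1, -2/3], [-1, -5/9]].
W = PB⁻¹ = [[44, -42]] · [[-1, -2/3], [-1, -5/9]] = [[-2, -6]].

W = [[-2, -6]]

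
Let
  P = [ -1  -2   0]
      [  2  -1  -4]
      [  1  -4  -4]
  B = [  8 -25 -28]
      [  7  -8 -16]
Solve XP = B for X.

Right-multiplying both sides by P⁻¹ gives X = BP⁻¹.
P has determinant 4; P⁻¹ = [[-3, -2, 2], [1, 1, -1], [-7/4, -3/2, 5/4]].
X = BP⁻¹ = [[8, -25, -28], [7, -8, -16]] · [[-3, -2, 2], [1, 1, -1], [-7/4, -3/2, 5/4]] = [[0, 1, 6], [-1, 2, 2]].

X = [[0, 1, 6], [-1, 2, 2]]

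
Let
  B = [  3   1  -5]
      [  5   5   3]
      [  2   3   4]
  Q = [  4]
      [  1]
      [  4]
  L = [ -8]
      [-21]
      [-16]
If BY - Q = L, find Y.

BY = L + Q = [[-4], [-20], [-12]].
B is on the left of Y, so left-multiply by B⁻¹: Y = B⁻¹(L + Q).
det B = -6, so B⁻¹ = [[-11/6, 19/6, -14/3], [7/3, -11/3, 17/3], [-5/6, 7/6, -5/3]].
Y = B⁻¹(L + Q) = [[0], [-4], [0]].

Y = [[0], [-4], [0]]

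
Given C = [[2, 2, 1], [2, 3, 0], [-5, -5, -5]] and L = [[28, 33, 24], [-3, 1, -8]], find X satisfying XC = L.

Since C sits to the right of X, X = LC⁻¹.
C has determinant -5; C⁻¹ = [[3, -1, 3/5], [-2, 1, -2/5], [-1, 0, -2/5]].
X = LC⁻¹ = [[28, 33, 24], [-3, 1, -8]] · [[3, -1, 3/5], [-2, 1, -2/5], [-1, 0, -2/5]] = [[-6, 5, -6], [-3, 4, 1]].

X = [[-6, 5, -6], [-3, 4, 1]]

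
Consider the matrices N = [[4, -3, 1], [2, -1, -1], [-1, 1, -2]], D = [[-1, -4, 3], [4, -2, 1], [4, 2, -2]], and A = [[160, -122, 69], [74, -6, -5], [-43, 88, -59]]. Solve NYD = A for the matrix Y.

Y = N⁻¹AD⁻¹ (apply N⁻¹ on the left and D⁻¹ on the right).
det N = -2, so N⁻¹ = [[-3/2, 5/2, -2], [-5/2, 7/2, -3], [-1/2, 1/2, -1]].
det D = -2, so D⁻¹ = [[-1, 1, -1], [-6, 5, -13/2], [-8, 7, -9]].
N⁻¹A = [[31, -8, 2], [-12, 20, -13], [0, -30, 22]].
Y = (N⁻¹A)D⁻¹ = [[1, 5, 3], [-4, -3, -1], [4, 4, -3]].

Y = [[1, 5, 3], [-4, -3, -1], [4, 4, -3]]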